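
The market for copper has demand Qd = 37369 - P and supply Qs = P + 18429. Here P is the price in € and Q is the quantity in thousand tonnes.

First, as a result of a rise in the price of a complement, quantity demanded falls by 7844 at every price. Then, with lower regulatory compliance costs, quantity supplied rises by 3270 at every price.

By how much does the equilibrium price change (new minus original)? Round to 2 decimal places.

Before the shock: 37369 - P = P + 18429 ⇒ 18940 = 2P ⇒ P = 9470, Q = 27899.
The shock moves the curves to Qd = 29525 - P and Qs = P + 21699.
Setting them equal: 29525 - P = P + 21699 → 7826 = 2P, so P = 3913 and Q = 25612.
ΔP = 3913 − 9470 = -5557.00.

-5557.00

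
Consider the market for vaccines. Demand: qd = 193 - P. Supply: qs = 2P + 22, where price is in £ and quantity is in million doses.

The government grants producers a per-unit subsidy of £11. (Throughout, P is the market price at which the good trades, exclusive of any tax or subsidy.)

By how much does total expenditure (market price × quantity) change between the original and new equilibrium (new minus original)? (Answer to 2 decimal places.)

Before the shock: 193 - P = 2P + 22 ⇒ 171 = 3P ⇒ P = 57, q = 136.
Since sellers receive the price plus the subsidy, the effective supply curve becomes qs = 2P + 44.
Clearing the new market: 193 - P = 2P + 44, so P = 149/3 ≈ 49.6667 and q = 430/3 ≈ 143.3333.
Expenditure moves from 57×136 = 7752 to 49.6667×143.3333 = 7118.8889; change = -633.11.

-633.11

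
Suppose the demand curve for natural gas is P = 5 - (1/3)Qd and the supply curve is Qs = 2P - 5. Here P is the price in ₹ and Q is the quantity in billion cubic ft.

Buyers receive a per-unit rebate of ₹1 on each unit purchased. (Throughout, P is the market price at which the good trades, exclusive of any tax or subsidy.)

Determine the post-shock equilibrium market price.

4.6

Before the shock: 15 - 3P = 2P - 5 ⇒ 20 = 5P ⇒ P = 4, Q = 3.
Since buyers' out-of-pocket price is the market price minus the rebate, the effective demand curve becomes Qd = 18 - 3P.
Clearing the new market: 18 - 3P = 2P - 5, so P = 4.6 and Q = 4.2.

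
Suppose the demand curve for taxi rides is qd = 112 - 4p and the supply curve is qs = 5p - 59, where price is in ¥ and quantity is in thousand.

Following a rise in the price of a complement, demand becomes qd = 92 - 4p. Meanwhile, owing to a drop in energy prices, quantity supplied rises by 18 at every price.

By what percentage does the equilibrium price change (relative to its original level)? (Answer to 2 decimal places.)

-22.22

Original equilibrium: 112 - 4p = 5p - 59 gives 171 = 9p, so p = 19 and q = 36.
After the shift, demand is qd = 92 - 4p and supply is qs = 5p - 41.
Setting them equal: 92 - 4p = 5p - 41 → 133 = 9p, so p = 133/9 ≈ 14.7778 and q = 296/9 ≈ 32.8889.
%Δp = (14.7778 − 19) / 19 × 100 = -22.22%.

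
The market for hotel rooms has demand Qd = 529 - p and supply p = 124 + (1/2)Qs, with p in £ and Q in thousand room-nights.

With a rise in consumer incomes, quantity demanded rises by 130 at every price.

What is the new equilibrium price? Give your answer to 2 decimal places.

Initially, 529 - p = 2p - 248, so 777 = 3p and p = 259, Q = 270.
After the shift, demand is Qd = 659 - p and supply is Qs = 2p - 248.
Clearing the new market: 659 - p = 2p - 248, so p = 907/3 ≈ 302.3333 and Q = 1070/3 ≈ 356.6667.

302.33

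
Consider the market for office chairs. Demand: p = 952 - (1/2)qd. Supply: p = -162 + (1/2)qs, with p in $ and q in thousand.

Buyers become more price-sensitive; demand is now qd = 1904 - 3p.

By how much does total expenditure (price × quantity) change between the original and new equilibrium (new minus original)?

-137934

Initially, 1904 - 2p = 2p + 324, so 1580 = 4p and p = 395, q = 1114.
The new curves are qd = 1904 - 3p (demand) and qs = 2p + 324 (supply).
Clearing the new market: 1904 - 3p = 2p + 324, so p = 316 and q = 956.
Expenditure moves from 395×1114 = 440030 to 316×956 = 302096; change = -137934.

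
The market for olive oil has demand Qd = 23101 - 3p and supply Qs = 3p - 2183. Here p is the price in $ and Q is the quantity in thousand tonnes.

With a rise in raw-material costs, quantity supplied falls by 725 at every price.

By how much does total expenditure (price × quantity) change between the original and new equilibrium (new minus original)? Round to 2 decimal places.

-307581.25

Original equilibrium: 23101 - 3p = 3p - 2183 gives 25284 = 6p, so p = 4214 and Q = 10459.
The shock moves the curves to Qd = 23101 - 3p and Qs = 3p - 2908.
Setting them equal: 23101 - 3p = 3p - 2908 → 26009 = 6p, so p = 26009/6 ≈ 4334.8333 and Q = 10096.5.
Expenditure moves from 4214×10459 = 44074226 to 4334.8333×10096.5 = 43766644.75; change = -307581.25.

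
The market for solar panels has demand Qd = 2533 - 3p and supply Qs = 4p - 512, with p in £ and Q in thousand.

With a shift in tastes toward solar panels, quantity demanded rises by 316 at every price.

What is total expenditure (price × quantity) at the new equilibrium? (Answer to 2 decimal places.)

676315.51

Initially, 2533 - 3p = 4p - 512, so 3045 = 7p and p = 435, Q = 1228.
The new curves are Qd = 2849 - 3p (demand) and Qs = 4p - 512 (supply).
Equate the new curves: 2849 - 3p = 4p - 512, giving 3361 = 7p, p = 3361/7 ≈ 480.1429, Q = 9860/7 ≈ 1408.5714.
New expenditure = 480.1429 × 1408.5714 = 676315.51.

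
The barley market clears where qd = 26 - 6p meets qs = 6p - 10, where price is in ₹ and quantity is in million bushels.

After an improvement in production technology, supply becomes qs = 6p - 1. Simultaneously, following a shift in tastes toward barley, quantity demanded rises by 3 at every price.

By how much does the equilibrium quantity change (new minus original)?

Original equilibrium: 26 - 6p = 6p - 10 gives 36 = 12p, so p = 3 and q = 8.
After the shift, demand is qd = 29 - 6p and supply is qs = 6p - 1.
Clearing the new market: 29 - 6p = 6p - 1, so p = 2.5 and q = 14.
Δq = 14 − 8 = +6.

+6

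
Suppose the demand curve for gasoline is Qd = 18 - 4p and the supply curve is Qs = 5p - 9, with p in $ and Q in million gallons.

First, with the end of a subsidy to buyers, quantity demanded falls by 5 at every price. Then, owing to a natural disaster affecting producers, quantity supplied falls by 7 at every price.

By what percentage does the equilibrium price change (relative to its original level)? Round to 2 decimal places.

+7.41

Initially, 18 - 4p = 5p - 9, so 27 = 9p and p = 3, Q = 6.
After the shift, demand is Qd = 13 - 4p and supply is Qs = 5p - 16.
New equilibrium: 13 - 4p = 5p - 16 ⇒ 29 = 9p ⇒ p = 29/9 ≈ 3.2222, Q = 1/9 ≈ 0.1111.
%Δp = (3.2222 − 3) / 3 × 100 = +7.41%.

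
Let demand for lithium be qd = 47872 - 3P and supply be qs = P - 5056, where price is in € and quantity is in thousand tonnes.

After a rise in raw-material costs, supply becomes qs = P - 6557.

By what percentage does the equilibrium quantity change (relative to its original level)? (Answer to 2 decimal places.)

-13.77

Solve the original market: 47872 - 3P = P - 5056, hence P = 13232 and q = 8176.
The new curves are qd = 47872 - 3P (demand) and qs = P - 6557 (supply).
New equilibrium: 47872 - 3P = P - 6557 ⇒ 54429 = 4P ⇒ P = 13607.25, q = 7050.25.
%Δq = (7050.25 − 8176) / 8176 × 100 = -13.77%.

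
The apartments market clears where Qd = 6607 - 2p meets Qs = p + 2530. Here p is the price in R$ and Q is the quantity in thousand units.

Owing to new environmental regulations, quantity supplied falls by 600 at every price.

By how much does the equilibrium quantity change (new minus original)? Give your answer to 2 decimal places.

Original equilibrium: 6607 - 2p = p + 2530 gives 4077 = 3p, so p = 1359 and Q = 3889.
The shock moves the curves to Qd = 6607 - 2p and Qs = p + 1930.
Clearing the new market: 6607 - 2p = p + 1930, so p = 1559 and Q = 3489.
ΔQ = 3489 − 3889 = -400.00.

-400.00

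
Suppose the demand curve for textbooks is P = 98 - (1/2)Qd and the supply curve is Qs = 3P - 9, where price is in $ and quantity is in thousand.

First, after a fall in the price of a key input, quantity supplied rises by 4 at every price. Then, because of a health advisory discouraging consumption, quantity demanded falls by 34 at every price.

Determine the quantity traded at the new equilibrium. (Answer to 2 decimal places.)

Original equilibrium: 196 - 2P = 3P - 9 gives 205 = 5P, so P = 41 and Q = 114.
The new curves are Qd = 162 - 2P (demand) and Qs = 3P - 5 (supply).
Equate the new curves: 162 - 2P = 3P - 5, giving 167 = 5P, P = 33.4, Q = 95.2.

95.20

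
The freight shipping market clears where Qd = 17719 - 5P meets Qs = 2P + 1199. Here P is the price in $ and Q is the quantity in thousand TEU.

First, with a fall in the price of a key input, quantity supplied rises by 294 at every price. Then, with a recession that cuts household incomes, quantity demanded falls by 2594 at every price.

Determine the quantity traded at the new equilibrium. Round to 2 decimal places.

5387.86

Solve the original market: 17719 - 5P = 2P + 1199, hence P = 2360 and Q = 5919.
The shock moves the curves to Qd = 15125 - 5P and Qs = 2P + 1493.
Clearing the new market: 15125 - 5P = 2P + 1493, so P = 13632/7 ≈ 1947.4286 and Q = 37715/7 ≈ 5387.8571.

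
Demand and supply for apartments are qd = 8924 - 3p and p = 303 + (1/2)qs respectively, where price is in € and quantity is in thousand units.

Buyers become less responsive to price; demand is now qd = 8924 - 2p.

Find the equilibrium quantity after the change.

Before the shock: 8924 - 3p = 2p - 606 ⇒ 9530 = 5p ⇒ p = 1906, q = 3206.
The new curves are qd = 8924 - 2p (demand) and qs = 2p - 606 (supply).
Setting them equal: 8924 - 2p = 2p - 606 → 9530 = 4p, so p = 2382.5 and q = 4159.

4159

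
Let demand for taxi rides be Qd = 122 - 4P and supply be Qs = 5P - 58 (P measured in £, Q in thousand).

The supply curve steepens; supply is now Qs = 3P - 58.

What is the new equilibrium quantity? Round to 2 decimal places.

19.14

Before the shock: 122 - 4P = 5P - 58 ⇒ 180 = 9P ⇒ P = 20, Q = 42.
After the shift, demand is Qd = 122 - 4P and supply is Qs = 3P - 58.
Setting them equal: 122 - 4P = 3P - 58 → 180 = 7P, so P = 180/7 ≈ 25.7143 and Q = 134/7 ≈ 19.1429.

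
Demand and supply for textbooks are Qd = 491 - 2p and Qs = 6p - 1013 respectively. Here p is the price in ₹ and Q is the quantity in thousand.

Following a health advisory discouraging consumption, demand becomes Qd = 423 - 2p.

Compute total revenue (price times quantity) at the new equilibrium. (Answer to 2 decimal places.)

11488.00

Solve the original market: 491 - 2p = 6p - 1013, hence p = 188 and Q = 115.
The shock moves the curves to Qd = 423 - 2p and Qs = 6p - 1013.
Equate the new curves: 423 - 2p = 6p - 1013, giving 1436 = 8p, p = 179.5, Q = 64.
New expenditure = 179.5 × 64 = 11488.00.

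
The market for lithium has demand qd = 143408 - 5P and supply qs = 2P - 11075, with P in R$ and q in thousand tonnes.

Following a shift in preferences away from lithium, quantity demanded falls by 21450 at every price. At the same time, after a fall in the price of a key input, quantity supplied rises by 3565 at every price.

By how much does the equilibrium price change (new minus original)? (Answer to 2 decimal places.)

-3573.57

Solve the original market: 143408 - 5P = 2P - 11075, hence P = 22069 and q = 33063.
After the shift, demand is qd = 121958 - 5P and supply is qs = 2P - 7510.
Equate the new curves: 121958 - 5P = 2P - 7510, giving 129468 = 7P, P = 129468/7 ≈ 18495.4286, q = 206366/7 ≈ 29480.8571.
ΔP = 18495.4286 − 22069 = -3573.57.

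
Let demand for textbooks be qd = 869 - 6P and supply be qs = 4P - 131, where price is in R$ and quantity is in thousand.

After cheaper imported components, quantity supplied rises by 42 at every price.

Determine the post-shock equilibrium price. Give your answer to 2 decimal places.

Solve the original market: 869 - 6P = 4P - 131, hence P = 100 and q = 269.
With the change applied: demand qd = 869 - 6P, supply qs = 4P - 89.
New equilibrium: 869 - 6P = 4P - 89 ⇒ 958 = 10P ⇒ P = 95.8, q = 294.2.

95.80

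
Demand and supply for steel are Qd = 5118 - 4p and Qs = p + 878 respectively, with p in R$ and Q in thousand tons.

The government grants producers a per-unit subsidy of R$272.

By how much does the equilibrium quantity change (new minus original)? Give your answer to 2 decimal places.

Initially, 5118 - 4p = p + 878, so 4240 = 5p and p = 848, Q = 1726.
Since sellers receive the price plus the subsidy, the effective supply curve becomes Qs = p + 1150.
Setting them equal: 5118 - 4p = p + 1150 → 3968 = 5p, so p = 793.6 and Q = 1943.6.
ΔQ = 1943.6 − 1726 = +217.60.

+217.60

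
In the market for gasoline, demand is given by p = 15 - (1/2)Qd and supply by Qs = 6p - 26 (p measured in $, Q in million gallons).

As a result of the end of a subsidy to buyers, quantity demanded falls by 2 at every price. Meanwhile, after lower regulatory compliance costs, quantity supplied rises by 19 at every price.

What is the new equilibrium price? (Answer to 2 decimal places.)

4.38

Solve the original market: 30 - 2p = 6p - 26, hence p = 7 and Q = 16.
After the shift, demand is Qd = 28 - 2p and supply is Qs = 6p - 7.
Setting them equal: 28 - 2p = 6p - 7 → 35 = 8p, so p = 4.375 and Q = 19.25.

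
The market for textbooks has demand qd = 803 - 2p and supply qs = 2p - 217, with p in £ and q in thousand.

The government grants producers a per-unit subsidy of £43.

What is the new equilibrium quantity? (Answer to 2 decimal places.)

336.00

Original equilibrium: 803 - 2p = 2p - 217 gives 1020 = 4p, so p = 255 and q = 293.
Since sellers receive the price plus the subsidy, the effective supply curve becomes qs = 2p - 131.
New equilibrium: 803 - 2p = 2p - 131 ⇒ 934 = 4p ⇒ p = 233.5, q = 336.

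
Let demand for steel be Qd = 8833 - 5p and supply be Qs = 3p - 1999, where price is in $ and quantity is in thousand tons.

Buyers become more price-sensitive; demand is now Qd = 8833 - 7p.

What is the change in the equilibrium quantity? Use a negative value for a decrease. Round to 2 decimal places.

Original equilibrium: 8833 - 5p = 3p - 1999 gives 10832 = 8p, so p = 1354 and Q = 2063.
The shock moves the curves to Qd = 8833 - 7p and Qs = 3p - 1999.
New equilibrium: 8833 - 7p = 3p - 1999 ⇒ 10832 = 10p ⇒ p = 1083.2, Q = 1250.6.
ΔQ = 1250.6 − 2063 = -812.40.

-812.40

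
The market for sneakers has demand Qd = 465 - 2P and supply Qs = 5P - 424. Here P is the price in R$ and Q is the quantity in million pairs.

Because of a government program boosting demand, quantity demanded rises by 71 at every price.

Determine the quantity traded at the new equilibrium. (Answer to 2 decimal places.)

Original equilibrium: 465 - 2P = 5P - 424 gives 889 = 7P, so P = 127 and Q = 211.
With the change applied: demand Qd = 536 - 2P, supply Qs = 5P - 424.
New equilibrium: 536 - 2P = 5P - 424 ⇒ 960 = 7P ⇒ P = 960/7 ≈ 137.1429, Q = 1832/7 ≈ 261.7143.

261.71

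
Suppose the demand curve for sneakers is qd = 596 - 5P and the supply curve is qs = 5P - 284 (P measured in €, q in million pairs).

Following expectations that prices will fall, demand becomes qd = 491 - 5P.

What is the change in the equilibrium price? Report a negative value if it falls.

-10.5

Initially, 596 - 5P = 5P - 284, so 880 = 10P and P = 88, q = 156.
With the change applied: demand qd = 491 - 5P, supply qs = 5P - 284.
Clearing the new market: 491 - 5P = 5P - 284, so P = 77.5 and q = 103.5.
ΔP = 77.5 − 88 = -10.5.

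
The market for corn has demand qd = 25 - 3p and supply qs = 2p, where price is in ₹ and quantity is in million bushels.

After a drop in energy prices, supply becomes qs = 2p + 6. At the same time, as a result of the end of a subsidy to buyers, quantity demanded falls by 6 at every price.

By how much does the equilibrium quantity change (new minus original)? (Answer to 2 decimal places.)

Original equilibrium: 25 - 3p = 2p gives 25 = 5p, so p = 5 and q = 10.
After the shift, demand is qd = 19 - 3p and supply is qs = 2p + 6.
Clearing the new market: 19 - 3p = 2p + 6, so p = 2.6 and q = 11.2.
Δq = 11.2 − 10 = +1.20.

+1.20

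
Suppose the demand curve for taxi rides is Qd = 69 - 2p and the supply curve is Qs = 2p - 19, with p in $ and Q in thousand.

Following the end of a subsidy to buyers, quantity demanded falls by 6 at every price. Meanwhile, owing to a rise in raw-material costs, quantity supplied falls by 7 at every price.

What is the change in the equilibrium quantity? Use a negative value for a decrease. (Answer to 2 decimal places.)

Original equilibrium: 69 - 2p = 2p - 19 gives 88 = 4p, so p = 22 and Q = 25.
After the shift, demand is Qd = 63 - 2p and supply is Qs = 2p - 26.
Clearing the new market: 63 - 2p = 2p - 26, so p = 22.25 and Q = 18.5.
ΔQ = 18.5 − 25 = -6.50.

-6.50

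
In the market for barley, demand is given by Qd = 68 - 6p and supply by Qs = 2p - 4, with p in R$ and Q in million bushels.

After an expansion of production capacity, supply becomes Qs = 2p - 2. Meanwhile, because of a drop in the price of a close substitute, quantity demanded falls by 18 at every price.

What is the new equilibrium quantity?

Initially, 68 - 6p = 2p - 4, so 72 = 8p and p = 9, Q = 14.
The shock moves the curves to Qd = 50 - 6p and Qs = 2p - 2.
Setting them equal: 50 - 6p = 2p - 2 → 52 = 8p, so p = 6.5 and Q = 11.

11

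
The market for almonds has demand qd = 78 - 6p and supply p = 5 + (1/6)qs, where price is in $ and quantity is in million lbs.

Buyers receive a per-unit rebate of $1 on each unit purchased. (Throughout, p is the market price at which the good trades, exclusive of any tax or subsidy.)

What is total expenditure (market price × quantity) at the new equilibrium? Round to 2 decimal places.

256.50

Original equilibrium: 78 - 6p = 6p - 30 gives 108 = 12p, so p = 9 and q = 24.
Since buyers' out-of-pocket price is the market price minus the rebate, the effective demand curve becomes qd = 84 - 6p.
New equilibrium: 84 - 6p = 6p - 30 ⇒ 114 = 12p ⇒ p = 9.5, q = 27.
New expenditure = 9.5 × 27 = 256.50.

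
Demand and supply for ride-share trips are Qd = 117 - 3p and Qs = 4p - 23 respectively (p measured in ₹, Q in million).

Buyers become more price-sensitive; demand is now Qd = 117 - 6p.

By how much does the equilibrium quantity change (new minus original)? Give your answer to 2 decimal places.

Before the shock: 117 - 3p = 4p - 23 ⇒ 140 = 7p ⇒ p = 20, Q = 57.
The shock moves the curves to Qd = 117 - 6p and Qs = 4p - 23.
New equilibrium: 117 - 6p = 4p - 23 ⇒ 140 = 10p ⇒ p = 14, Q = 33.
ΔQ = 33 − 57 = -24.00.

-24.00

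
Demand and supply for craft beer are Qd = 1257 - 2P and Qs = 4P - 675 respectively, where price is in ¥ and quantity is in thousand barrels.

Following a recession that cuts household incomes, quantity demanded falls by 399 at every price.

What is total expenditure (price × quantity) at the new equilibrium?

Before the shock: 1257 - 2P = 4P - 675 ⇒ 1932 = 6P ⇒ P = 322, Q = 613.
The shock moves the curves to Qd = 858 - 2P and Qs = 4P - 675.
Clearing the new market: 858 - 2P = 4P - 675, so P = 255.5 and Q = 347.
New expenditure = 255.5 × 347 = 88658.5.

88658.5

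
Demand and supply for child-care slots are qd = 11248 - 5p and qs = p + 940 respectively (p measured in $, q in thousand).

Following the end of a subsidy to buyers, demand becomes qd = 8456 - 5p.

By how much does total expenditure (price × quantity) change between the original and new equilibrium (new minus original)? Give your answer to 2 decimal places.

-1819763.56

Before the shock: 11248 - 5p = p + 940 ⇒ 10308 = 6p ⇒ p = 1718, q = 2658.
The shock moves the curves to qd = 8456 - 5p and qs = p + 940.
New equilibrium: 8456 - 5p = p + 940 ⇒ 7516 = 6p ⇒ p = 3758/3 ≈ 1252.6667, q = 6578/3 ≈ 2192.6667.
Expenditure moves from 1718×2658 = 4566444 to 1252.6667×2192.6667 = 2746680.4444; change = -1819763.56.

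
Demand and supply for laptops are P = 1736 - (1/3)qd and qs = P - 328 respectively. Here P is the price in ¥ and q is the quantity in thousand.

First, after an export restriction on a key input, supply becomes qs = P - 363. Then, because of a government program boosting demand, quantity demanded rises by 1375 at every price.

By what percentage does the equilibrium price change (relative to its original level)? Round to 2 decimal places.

+25.47

Solve the original market: 5208 - 3P = P - 328, hence P = 1384 and q = 1056.
The shock moves the curves to qd = 6583 - 3P and qs = P - 363.
Setting them equal: 6583 - 3P = P - 363 → 6946 = 4P, so P = 1736.5 and q = 1373.5.
%ΔP = (1736.5 − 1384) / 1384 × 100 = +25.47%.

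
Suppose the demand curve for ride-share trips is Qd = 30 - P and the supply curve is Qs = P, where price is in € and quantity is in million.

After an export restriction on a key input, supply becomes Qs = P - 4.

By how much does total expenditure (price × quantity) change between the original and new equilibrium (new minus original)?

Original equilibrium: 30 - P = P gives 30 = 2P, so P = 15 and Q = 15.
The new curves are Qd = 30 - P (demand) and Qs = P - 4 (supply).
Clearing the new market: 30 - P = P - 4, so P = 17 and Q = 13.
Expenditure moves from 15×15 = 225 to 17×13 = 221; change = -4.

-4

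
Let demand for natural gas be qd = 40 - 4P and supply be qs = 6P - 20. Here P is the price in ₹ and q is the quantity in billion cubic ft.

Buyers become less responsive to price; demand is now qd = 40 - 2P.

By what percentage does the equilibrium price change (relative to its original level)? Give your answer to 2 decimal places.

+25.00

Initially, 40 - 4P = 6P - 20, so 60 = 10P and P = 6, q = 16.
The shock moves the curves to qd = 40 - 2P and qs = 6P - 20.
New equilibrium: 40 - 2P = 6P - 20 ⇒ 60 = 8P ⇒ P = 7.5, q = 25.
%ΔP = (7.5 − 6) / 6 × 100 = +25.00%.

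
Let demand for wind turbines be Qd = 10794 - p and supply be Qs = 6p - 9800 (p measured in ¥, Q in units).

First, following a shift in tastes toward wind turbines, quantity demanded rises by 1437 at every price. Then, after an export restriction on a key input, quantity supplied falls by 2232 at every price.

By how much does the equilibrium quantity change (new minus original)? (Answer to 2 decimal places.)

Initially, 10794 - p = 6p - 9800, so 20594 = 7p and p = 2942, Q = 7852.
The new curves are Qd = 12231 - p (demand) and Qs = 6p - 12032 (supply).
Clearing the new market: 12231 - p = 6p - 12032, so p = 24263/7 ≈ 3466.1429 and Q = 61354/7 ≈ 8764.8571.
ΔQ = 8764.8571 − 7852 = +912.86.

+912.86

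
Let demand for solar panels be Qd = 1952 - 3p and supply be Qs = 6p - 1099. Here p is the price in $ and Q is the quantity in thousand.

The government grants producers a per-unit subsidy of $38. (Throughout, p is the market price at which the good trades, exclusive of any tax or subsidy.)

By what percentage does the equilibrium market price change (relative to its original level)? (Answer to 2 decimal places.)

Initially, 1952 - 3p = 6p - 1099, so 3051 = 9p and p = 339, Q = 935.
Since sellers receive the price plus the subsidy, the effective supply curve becomes Qs = 6p - 871.
New equilibrium: 1952 - 3p = 6p - 871 ⇒ 2823 = 9p ⇒ p = 941/3 ≈ 313.6667, Q = 1011.
%Δp = (313.6667 − 339) / 339 × 100 = -7.47%.

-7.47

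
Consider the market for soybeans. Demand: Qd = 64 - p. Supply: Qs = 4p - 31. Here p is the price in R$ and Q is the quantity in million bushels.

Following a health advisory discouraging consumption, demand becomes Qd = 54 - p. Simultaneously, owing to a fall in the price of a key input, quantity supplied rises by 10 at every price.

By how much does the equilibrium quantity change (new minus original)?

Initially, 64 - p = 4p - 31, so 95 = 5p and p = 19, Q = 45.
The new curves are Qd = 54 - p (demand) and Qs = 4p - 21 (supply).
Clearing the new market: 54 - p = 4p - 21, so p = 15 and Q = 39.
ΔQ = 39 − 45 = -6.

-6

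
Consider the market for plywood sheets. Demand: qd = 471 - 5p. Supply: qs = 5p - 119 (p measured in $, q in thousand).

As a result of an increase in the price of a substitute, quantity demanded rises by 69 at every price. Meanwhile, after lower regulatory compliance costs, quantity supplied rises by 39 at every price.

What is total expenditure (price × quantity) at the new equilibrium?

14260

Initially, 471 - 5p = 5p - 119, so 590 = 10p and p = 59, q = 176.
With the change applied: demand qd = 540 - 5p, supply qs = 5p - 80.
Clearing the new market: 540 - 5p = 5p - 80, so p = 62 and q = 230.
New expenditure = 62 × 230 = 14260.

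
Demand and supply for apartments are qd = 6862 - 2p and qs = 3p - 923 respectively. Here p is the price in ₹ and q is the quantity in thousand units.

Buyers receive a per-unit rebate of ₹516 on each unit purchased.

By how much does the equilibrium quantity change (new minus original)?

Original equilibrium: 6862 - 2p = 3p - 923 gives 7785 = 5p, so p = 1557 and q = 3748.
Since buyers' out-of-pocket price is the market price minus the rebate, the effective demand curve becomes qd = 7894 - 2p.
Equate the new curves: 7894 - 2p = 3p - 923, giving 8817 = 5p, p = 1763.4, q = 4367.2.
Δq = 4367.2 − 3748 = +619.2.

+619.2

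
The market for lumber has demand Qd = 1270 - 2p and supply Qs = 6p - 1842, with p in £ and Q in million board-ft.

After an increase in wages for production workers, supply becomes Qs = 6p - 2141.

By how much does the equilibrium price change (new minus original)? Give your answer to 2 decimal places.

Solve the original market: 1270 - 2p = 6p - 1842, hence p = 389 and Q = 492.
With the change applied: demand Qd = 1270 - 2p, supply Qs = 6p - 2141.
Clearing the new market: 1270 - 2p = 6p - 2141, so p = 426.375 and Q = 417.25.
Δp = 426.375 − 389 = +37.38.

+37.38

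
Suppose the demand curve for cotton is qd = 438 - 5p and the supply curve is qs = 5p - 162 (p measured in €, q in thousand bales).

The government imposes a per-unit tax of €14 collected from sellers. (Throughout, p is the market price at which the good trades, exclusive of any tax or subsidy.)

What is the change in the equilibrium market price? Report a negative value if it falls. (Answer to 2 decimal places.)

Before the shock: 438 - 5p = 5p - 162 ⇒ 600 = 10p ⇒ p = 60, q = 138.
Since sellers keep the price net of the tax, the effective supply curve becomes qs = 5p - 232.
Setting them equal: 438 - 5p = 5p - 232 → 670 = 10p, so p = 67 and q = 103.
Δp = 67 − 60 = +7.00.

+7.00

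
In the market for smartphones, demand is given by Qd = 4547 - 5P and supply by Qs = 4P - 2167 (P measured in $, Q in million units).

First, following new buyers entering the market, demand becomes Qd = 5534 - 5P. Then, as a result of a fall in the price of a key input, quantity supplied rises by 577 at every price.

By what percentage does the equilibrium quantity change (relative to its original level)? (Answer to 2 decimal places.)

Before the shock: 4547 - 5P = 4P - 2167 ⇒ 6714 = 9P ⇒ P = 746, Q = 817.
With the change applied: demand Qd = 5534 - 5P, supply Qs = 4P - 1590.
Clearing the new market: 5534 - 5P = 4P - 1590, so P = 7124/9 ≈ 791.5556 and Q = 14186/9 ≈ 1576.2222.
%ΔQ = (1576.2222 − 817) / 817 × 100 = +92.93%.

+92.93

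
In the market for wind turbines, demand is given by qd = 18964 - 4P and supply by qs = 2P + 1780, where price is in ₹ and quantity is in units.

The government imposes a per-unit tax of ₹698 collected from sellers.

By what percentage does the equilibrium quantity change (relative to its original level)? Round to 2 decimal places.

Initially, 18964 - 4P = 2P + 1780, so 17184 = 6P and P = 2864, q = 7508.
Since sellers keep the price net of the tax, the effective supply curve becomes qs = 2P + 384.
Clearing the new market: 18964 - 4P = 2P + 384, so P = 9290/3 ≈ 3096.6667 and q = 19732/3 ≈ 6577.3333.
%Δq = (6577.3333 − 7508) / 7508 × 100 = -12.40%.

-12.40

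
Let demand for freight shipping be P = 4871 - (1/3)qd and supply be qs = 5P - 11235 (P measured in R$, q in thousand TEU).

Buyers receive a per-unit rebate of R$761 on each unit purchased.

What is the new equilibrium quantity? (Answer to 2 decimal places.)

Original equilibrium: 14613 - 3P = 5P - 11235 gives 25848 = 8P, so P = 3231 and q = 4920.
Since buyers' out-of-pocket price is the market price minus the rebate, the effective demand curve becomes qd = 16896 - 3P.
New equilibrium: 16896 - 3P = 5P - 11235 ⇒ 28131 = 8P ⇒ P = 3516.375, q = 6346.875.

6346.88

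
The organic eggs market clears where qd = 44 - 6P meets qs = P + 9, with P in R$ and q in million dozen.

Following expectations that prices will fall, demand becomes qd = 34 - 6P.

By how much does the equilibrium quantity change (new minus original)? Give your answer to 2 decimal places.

Solve the original market: 44 - 6P = P + 9, hence P = 5 and q = 14.
The shock moves the curves to qd = 34 - 6P and qs = P + 9.
New equilibrium: 34 - 6P = P + 9 ⇒ 25 = 7P ⇒ P = 25/7 ≈ 3.5714, q = 88/7 ≈ 12.5714.
Δq = 12.5714 − 14 = -1.43.

-1.43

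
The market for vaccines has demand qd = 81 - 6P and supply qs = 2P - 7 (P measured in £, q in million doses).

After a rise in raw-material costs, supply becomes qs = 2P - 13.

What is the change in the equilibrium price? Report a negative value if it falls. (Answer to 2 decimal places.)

+0.75

Original equilibrium: 81 - 6P = 2P - 7 gives 88 = 8P, so P = 11 and q = 15.
The new curves are qd = 81 - 6P (demand) and qs = 2P - 13 (supply).
Setting them equal: 81 - 6P = 2P - 13 → 94 = 8P, so P = 11.75 and q = 10.5.
ΔP = 11.75 − 11 = +0.75.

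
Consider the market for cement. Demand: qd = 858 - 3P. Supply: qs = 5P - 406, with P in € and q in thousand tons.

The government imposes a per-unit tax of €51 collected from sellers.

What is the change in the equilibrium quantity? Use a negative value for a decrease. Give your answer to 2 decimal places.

Before the shock: 858 - 3P = 5P - 406 ⇒ 1264 = 8P ⇒ P = 158, q = 384.
Since sellers keep the price net of the tax, the effective supply curve becomes qs = 5P - 661.
Equate the new curves: 858 - 3P = 5P - 661, giving 1519 = 8P, P = 189.875, q = 288.375.
Δq = 288.375 − 384 = -95.63.

-95.63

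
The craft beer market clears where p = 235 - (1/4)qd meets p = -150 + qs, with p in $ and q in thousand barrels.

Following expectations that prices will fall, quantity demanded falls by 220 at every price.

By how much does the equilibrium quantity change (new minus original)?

Initially, 940 - 4p = p + 150, so 790 = 5p and p = 158, q = 308.
After the shift, demand is qd = 720 - 4p and supply is qs = p + 150.
Equate the new curves: 720 - 4p = p + 150, giving 570 = 5p, p = 114, q = 264.
Δq = 264 − 308 = -44.

-44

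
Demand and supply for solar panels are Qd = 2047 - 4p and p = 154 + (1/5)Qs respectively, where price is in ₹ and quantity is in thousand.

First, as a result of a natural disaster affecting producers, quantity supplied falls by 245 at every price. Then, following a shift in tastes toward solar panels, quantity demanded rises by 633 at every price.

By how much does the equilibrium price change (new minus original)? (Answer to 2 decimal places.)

+97.56

Initially, 2047 - 4p = 5p - 770, so 2817 = 9p and p = 313, Q = 795.
With the change applied: demand Qd = 2680 - 4p, supply Qs = 5p - 1015.
Equate the new curves: 2680 - 4p = 5p - 1015, giving 3695 = 9p, p = 3695/9 ≈ 410.5556, Q = 9340/9 ≈ 1037.7778.
Δp = 410.5556 − 313 = +97.56.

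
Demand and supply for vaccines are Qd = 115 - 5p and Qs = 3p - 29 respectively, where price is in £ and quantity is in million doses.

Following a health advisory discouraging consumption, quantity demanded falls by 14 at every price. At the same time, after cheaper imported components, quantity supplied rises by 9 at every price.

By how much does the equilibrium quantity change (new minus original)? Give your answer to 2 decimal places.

+0.38

Solve the original market: 115 - 5p = 3p - 29, hence p = 18 and Q = 25.
After the shift, demand is Qd = 101 - 5p and supply is Qs = 3p - 20.
New equilibrium: 101 - 5p = 3p - 20 ⇒ 121 = 8p ⇒ p = 15.125, Q = 25.375.
ΔQ = 25.375 − 25 = +0.38.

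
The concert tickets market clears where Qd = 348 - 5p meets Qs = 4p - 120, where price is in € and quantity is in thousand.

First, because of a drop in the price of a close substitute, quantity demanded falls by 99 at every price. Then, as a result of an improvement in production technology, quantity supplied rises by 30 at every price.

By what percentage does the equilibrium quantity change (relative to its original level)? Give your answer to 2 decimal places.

Initially, 348 - 5p = 4p - 120, so 468 = 9p and p = 52, Q = 88.
The shock moves the curves to Qd = 249 - 5p and Qs = 4p - 90.
Setting them equal: 249 - 5p = 4p - 90 → 339 = 9p, so p = 113/3 ≈ 37.6667 and Q = 182/3 ≈ 60.6667.
%ΔQ = (60.6667 − 88) / 88 × 100 = -31.06%.

-31.06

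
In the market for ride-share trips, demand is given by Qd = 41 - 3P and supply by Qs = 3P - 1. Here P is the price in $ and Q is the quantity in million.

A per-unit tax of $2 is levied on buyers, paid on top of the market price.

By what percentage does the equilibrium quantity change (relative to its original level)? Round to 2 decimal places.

-15.00

Initially, 41 - 3P = 3P - 1, so 42 = 6P and P = 7, Q = 20.
Since buyers pay the price plus the tax, the effective demand curve becomes Qd = 35 - 3P.
New equilibrium: 35 - 3P = 3P - 1 ⇒ 36 = 6P ⇒ P = 6, Q = 17.
%ΔQ = (17 − 20) / 20 × 100 = -15.00%.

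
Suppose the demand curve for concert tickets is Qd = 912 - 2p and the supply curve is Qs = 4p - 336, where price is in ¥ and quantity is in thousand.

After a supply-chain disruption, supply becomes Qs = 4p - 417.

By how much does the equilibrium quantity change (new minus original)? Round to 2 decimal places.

-27.00

Solve the original market: 912 - 2p = 4p - 336, hence p = 208 and Q = 496.
With the change applied: demand Qd = 912 - 2p, supply Qs = 4p - 417.
Setting them equal: 912 - 2p = 4p - 417 → 1329 = 6p, so p = 221.5 and Q = 469.
ΔQ = 469 − 496 = -27.00.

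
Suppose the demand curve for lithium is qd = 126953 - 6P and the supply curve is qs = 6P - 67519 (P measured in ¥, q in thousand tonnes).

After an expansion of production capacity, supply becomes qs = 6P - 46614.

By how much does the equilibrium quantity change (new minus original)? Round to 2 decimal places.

Initially, 126953 - 6P = 6P - 67519, so 194472 = 12P and P = 16206, q = 29717.
After the shift, demand is qd = 126953 - 6P and supply is qs = 6P - 46614.
Clearing the new market: 126953 - 6P = 6P - 46614, so P = 173567/12 ≈ 14463.9167 and q = 40169.5.
Δq = 40169.5 − 29717 = +10452.50.

+10452.50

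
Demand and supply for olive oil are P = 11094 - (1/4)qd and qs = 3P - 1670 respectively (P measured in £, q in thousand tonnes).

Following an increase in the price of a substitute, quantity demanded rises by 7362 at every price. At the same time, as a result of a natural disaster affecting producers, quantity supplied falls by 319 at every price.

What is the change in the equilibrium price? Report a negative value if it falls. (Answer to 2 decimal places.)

+1097.29

Before the shock: 44376 - 4P = 3P - 1670 ⇒ 46046 = 7P ⇒ P = 6578, q = 18064.
The new curves are qd = 51738 - 4P (demand) and qs = 3P - 1989 (supply).
New equilibrium: 51738 - 4P = 3P - 1989 ⇒ 53727 = 7P ⇒ P = 53727/7 ≈ 7675.2857, q = 147258/7 ≈ 21036.8571.
ΔP = 7675.2857 − 6578 = +1097.29.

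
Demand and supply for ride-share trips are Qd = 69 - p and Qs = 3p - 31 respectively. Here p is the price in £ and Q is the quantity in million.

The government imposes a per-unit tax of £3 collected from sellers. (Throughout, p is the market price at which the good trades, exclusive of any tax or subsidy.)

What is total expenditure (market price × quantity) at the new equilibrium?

1137.6875

Solve the original market: 69 - p = 3p - 31, hence p = 25 and Q = 44.
Since sellers keep the price net of the tax, the effective supply curve becomes Qs = 3p - 40.
Equate the new curves: 69 - p = 3p - 40, giving 109 = 4p, p = 27.25, Q = 41.75.
New expenditure = 27.25 × 41.75 = 1137.6875.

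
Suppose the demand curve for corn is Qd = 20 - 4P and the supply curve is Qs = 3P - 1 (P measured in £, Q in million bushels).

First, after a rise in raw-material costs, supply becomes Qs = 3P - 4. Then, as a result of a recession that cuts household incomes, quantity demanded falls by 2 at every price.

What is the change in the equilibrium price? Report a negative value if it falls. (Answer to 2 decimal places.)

+0.14

Initially, 20 - 4P = 3P - 1, so 21 = 7P and P = 3, Q = 8.
The new curves are Qd = 18 - 4P (demand) and Qs = 3P - 4 (supply).
Equate the new curves: 18 - 4P = 3P - 4, giving 22 = 7P, P = 22/7 ≈ 3.1429, Q = 38/7 ≈ 5.4286.
ΔP = 3.1429 − 3 = +0.14.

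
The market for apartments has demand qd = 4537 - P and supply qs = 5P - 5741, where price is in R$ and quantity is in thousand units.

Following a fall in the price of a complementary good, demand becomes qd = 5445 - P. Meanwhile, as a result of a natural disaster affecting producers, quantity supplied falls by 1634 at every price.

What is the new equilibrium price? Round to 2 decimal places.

Solve the original market: 4537 - P = 5P - 5741, hence P = 1713 and q = 2824.
With the change applied: demand qd = 5445 - P, supply qs = 5P - 7375.
Equate the new curves: 5445 - P = 5P - 7375, giving 12820 = 6P, P = 6410/3 ≈ 2136.6667, q = 9925/3 ≈ 3308.3333.

2136.67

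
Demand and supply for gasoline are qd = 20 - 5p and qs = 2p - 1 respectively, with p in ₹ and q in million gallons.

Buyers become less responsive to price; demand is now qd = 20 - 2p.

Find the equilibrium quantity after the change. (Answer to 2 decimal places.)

Solve the original market: 20 - 5p = 2p - 1, hence p = 3 and q = 5.
With the change applied: demand qd = 20 - 2p, supply qs = 2p - 1.
Setting them equal: 20 - 2p = 2p - 1 → 21 = 4p, so p = 5.25 and q = 9.5.

9.50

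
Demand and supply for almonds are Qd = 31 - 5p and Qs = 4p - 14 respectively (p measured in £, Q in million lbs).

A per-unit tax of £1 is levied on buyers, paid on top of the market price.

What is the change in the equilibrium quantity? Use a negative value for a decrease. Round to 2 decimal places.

-2.22

Original equilibrium: 31 - 5p = 4p - 14 gives 45 = 9p, so p = 5 and Q = 6.
Since buyers pay the price plus the tax, the effective demand curve becomes Qd = 26 - 5p.
Setting them equal: 26 - 5p = 4p - 14 → 40 = 9p, so p = 40/9 ≈ 4.4444 and Q = 34/9 ≈ 3.7778.
ΔQ = 3.7778 − 6 = -2.22.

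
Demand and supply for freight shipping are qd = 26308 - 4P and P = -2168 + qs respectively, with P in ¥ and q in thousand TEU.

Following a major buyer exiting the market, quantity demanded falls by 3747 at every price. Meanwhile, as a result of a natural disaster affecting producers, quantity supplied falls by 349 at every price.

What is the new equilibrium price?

Before the shock: 26308 - 4P = P + 2168 ⇒ 24140 = 5P ⇒ P = 4828, q = 6996.
After the shift, demand is qd = 22561 - 4P and supply is qs = P + 1819.
Clearing the new market: 22561 - 4P = P + 1819, so P = 4148.4 and q = 5967.4.

4148.4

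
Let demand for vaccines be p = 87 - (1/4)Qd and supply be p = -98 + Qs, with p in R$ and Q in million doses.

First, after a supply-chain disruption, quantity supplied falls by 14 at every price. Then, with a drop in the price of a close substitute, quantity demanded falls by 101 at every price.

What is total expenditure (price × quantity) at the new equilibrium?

3801.16

Initially, 348 - 4p = p + 98, so 250 = 5p and p = 50, Q = 148.
After the shift, demand is Qd = 247 - 4p and supply is Qs = p + 84.
Clearing the new market: 247 - 4p = p + 84, so p = 32.6 and Q = 116.6.
New expenditure = 32.6 × 116.6 = 3801.16.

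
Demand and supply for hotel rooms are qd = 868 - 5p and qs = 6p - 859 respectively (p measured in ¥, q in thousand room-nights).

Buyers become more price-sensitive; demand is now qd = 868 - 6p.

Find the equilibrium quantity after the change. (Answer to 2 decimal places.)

4.50

Initially, 868 - 5p = 6p - 859, so 1727 = 11p and p = 157, q = 83.
The shock moves the curves to qd = 868 - 6p and qs = 6p - 859.
Clearing the new market: 868 - 6p = 6p - 859, so p = 1727/12 ≈ 143.9167 and q = 4.5.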